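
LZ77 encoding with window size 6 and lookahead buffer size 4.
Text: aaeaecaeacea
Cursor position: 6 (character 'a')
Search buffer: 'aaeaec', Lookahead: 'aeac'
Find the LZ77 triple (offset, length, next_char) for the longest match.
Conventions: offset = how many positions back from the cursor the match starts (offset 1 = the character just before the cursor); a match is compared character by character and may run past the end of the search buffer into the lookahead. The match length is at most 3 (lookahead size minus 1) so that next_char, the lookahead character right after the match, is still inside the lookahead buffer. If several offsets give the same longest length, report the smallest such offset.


Try each offset into the search buffer:
  offset=1 (pos 5, char 'c'): match length 0
  offset=2 (pos 4, char 'e'): match length 0
  offset=3 (pos 3, char 'a'): match length 2
  offset=4 (pos 2, char 'e'): match length 0
  offset=5 (pos 1, char 'a'): match length 3
  offset=6 (pos 0, char 'a'): match length 1
Longest match has length 3 at offset 5.
next_char = character at position 6 + 3 = 9 -> 'c'

Best match: offset=5, length=3 (matching 'aea' starting at position 1)
LZ77 triple: (5, 3, 'c')


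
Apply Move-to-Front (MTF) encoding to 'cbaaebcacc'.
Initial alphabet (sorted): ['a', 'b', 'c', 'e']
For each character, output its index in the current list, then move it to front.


MTF encoding:
'c': index 2 in ['a', 'b', 'c', 'e'] -> ['c', 'a', 'b', 'e']
'b': index 2 in ['c', 'a', 'b', 'e'] -> ['b', 'c', 'a', 'e']
'a': index 2 in ['b', 'c', 'a', 'e'] -> ['a', 'b', 'c', 'e']
'a': index 0 in ['a', 'b', 'c', 'e'] -> ['a', 'b', 'c', 'e']
'e': index 3 in ['a', 'b', 'c', 'e'] -> ['e', 'a', 'b', 'c']
'b': index 2 in ['e', 'a', 'b', 'c'] -> ['b', 'e', 'a', 'c']
'c': index 3 in ['b', 'e', 'a', 'c'] -> ['c', 'b', 'e', 'a']
'a': index 3 in ['c', 'b', 'e', 'a'] -> ['a', 'c', 'b', 'e']
'c': index 1 in ['a', 'c', 'b', 'e'] -> ['c', 'a', 'b', 'e']
'c': index 0 in ['c', 'a', 'b', 'e'] -> ['c', 'a', 'b', 'e']


Output: [2, 2, 2, 0, 3, 2, 3, 3, 1, 0]


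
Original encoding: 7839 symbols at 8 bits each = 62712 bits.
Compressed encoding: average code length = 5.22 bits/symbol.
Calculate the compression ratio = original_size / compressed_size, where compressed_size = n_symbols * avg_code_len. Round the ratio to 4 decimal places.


original_size = n_symbols * orig_bits = 7839 * 8 = 62712 bits
compressed_size = n_symbols * avg_code_len = 7839 * 5.22 = 40919.58 bits
ratio = original_size / compressed_size = 62712 / 40919.58 = 1.5326

Compression ratio = 1.5326


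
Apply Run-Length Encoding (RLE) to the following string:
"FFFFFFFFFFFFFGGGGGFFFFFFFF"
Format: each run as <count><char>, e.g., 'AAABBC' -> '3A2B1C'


Scanning runs left to right:
  i=0: run of 'F' x 13 -> '13F'
  i=13: run of 'G' x 5 -> '5G'
  i=18: run of 'F' x 8 -> '8F'

RLE = 13F5G8F


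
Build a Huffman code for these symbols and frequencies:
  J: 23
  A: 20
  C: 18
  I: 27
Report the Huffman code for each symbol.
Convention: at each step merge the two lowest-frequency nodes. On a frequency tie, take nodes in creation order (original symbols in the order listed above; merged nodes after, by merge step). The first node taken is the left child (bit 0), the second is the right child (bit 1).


Huffman tree construction:
Step 1: Merge C(18) + A(20) = 38
Step 2: Merge J(23) + I(27) = 50
Step 3: Merge (C+A)(38) + (J+I)(50) = 88
Read each symbol's code off the tree from the root (left child = 0, right child = 1).

Codes:
  J: 10 (length 2)
  A: 01 (length 2)
  C: 00 (length 2)
  I: 11 (length 2)
Average code length: 176/88 = 2.0000 bits/symbol


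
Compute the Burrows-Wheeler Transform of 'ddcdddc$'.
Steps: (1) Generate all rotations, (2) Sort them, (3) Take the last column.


Rotations (sorted):
  0: $ddcdddc -> last char: c
  1: c$ddcddd -> last char: d
  2: cdddc$dd -> last char: d
  3: dc$ddcdd -> last char: d
  4: dcdddc$d -> last char: d
  5: ddc$ddcd -> last char: d
  6: ddcdddc$ -> last char: $
  7: dddc$ddc -> last char: c


BWT = cddddd$c


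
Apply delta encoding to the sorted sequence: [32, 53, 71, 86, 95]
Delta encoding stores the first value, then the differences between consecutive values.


First value: 32
Deltas:
  53 - 32 = 21
  71 - 53 = 18
  86 - 71 = 15
  95 - 86 = 9


Delta encoded: [32, 21, 18, 15, 9]


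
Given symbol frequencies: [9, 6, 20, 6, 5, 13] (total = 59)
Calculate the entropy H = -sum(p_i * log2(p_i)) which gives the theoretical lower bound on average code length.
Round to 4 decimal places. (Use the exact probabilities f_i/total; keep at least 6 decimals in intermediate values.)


Per-symbol terms -p_i * log2(p_i) with p_i = f_i/59:
  p = 9/59 = 0.152542: log2(p) = -2.712718, -p*log2(p) = 0.413804
  p = 6/59 = 0.101695: log2(p) = -3.297681, -p*log2(p) = 0.335357
  p = 20/59 = 0.338983: log2(p) = -1.560715, -p*log2(p) = 0.529056
  p = 6/59 = 0.101695: log2(p) = -3.297681, -p*log2(p) = 0.335357
  p = 5/59 = 0.084746: log2(p) = -3.560715, -p*log2(p) = 0.301756
  p = 13/59 = 0.220339: log2(p) = -2.182203, -p*log2(p) = 0.480824
H = 0.413804 + 0.335357 + 0.529056 + 0.335357 + 0.301756 + 0.480824 = 2.396154

H = 2.3962 bits/symbol


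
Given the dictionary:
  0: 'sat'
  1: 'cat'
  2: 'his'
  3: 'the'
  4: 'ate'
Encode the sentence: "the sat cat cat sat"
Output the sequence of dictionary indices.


Look up each word in the dictionary:
  'the' -> 3
  'sat' -> 0
  'cat' -> 1
  'cat' -> 1
  'sat' -> 0

Encoded: [3, 0, 1, 1, 0]


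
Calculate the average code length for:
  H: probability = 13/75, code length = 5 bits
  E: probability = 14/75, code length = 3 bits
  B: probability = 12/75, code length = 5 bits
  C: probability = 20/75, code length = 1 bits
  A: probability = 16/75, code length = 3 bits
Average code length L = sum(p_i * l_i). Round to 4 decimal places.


Weighted contributions p_i * l_i:
  H: (13/75) * 5 = 65/75
  E: (14/75) * 3 = 42/75
  B: (12/75) * 5 = 60/75
  C: (20/75) * 1 = 20/75
  A: (16/75) * 3 = 48/75
Sum = (65 + 42 + 60 + 20 + 48)/75 = 235/75

L = 235/75 = 3.1333 bits/symbol


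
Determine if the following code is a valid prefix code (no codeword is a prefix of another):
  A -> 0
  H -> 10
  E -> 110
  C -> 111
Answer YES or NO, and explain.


Checking each pair (does one codeword prefix another?):
  A='0' vs H='10': no prefix
  A='0' vs E='110': no prefix
  A='0' vs C='111': no prefix
  H='10' vs A='0': no prefix
  H='10' vs E='110': no prefix
  H='10' vs C='111': no prefix
  E='110' vs A='0': no prefix
  E='110' vs H='10': no prefix
  E='110' vs C='111': no prefix
  C='111' vs A='0': no prefix
  C='111' vs H='10': no prefix
  C='111' vs E='110': no prefix
No violation found over all pairs.

YES -- this is a valid prefix code. No codeword is a prefix of any other codeword.


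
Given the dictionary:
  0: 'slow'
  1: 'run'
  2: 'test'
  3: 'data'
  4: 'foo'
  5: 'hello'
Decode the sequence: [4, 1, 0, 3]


Look up each index in the dictionary:
  4 -> 'foo'
  1 -> 'run'
  0 -> 'slow'
  3 -> 'data'

Decoded: "foo run slow data"


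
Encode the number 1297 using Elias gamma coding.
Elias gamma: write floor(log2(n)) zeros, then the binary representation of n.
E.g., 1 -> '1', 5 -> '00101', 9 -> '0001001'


num_bits = floor(log2(1297)) + 1 = 11
leading_zeros = num_bits - 1 = 10
binary(1297) = 10100010001

Elias gamma(1297) = '0000000000' + '10100010001' = 000000000010100010001 (21 bits)


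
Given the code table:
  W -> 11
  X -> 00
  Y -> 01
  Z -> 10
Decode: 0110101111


Decoding:
01 -> Y
10 -> Z
10 -> Z
11 -> W
11 -> W


Result: YZZWW


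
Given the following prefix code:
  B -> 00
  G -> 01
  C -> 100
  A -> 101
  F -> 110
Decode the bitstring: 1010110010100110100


Decoding step by step:
Bits 101 -> A
Bits 01 -> G
Bits 100 -> C
Bits 101 -> A
Bits 00 -> B
Bits 110 -> F
Bits 100 -> C


Decoded message: AGCABFC


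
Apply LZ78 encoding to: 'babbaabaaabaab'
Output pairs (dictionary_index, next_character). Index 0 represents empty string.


LZ78 encoding steps:
Dictionary: {0: ''}
Step 1: w='' (idx 0), next='b' -> output (0, 'b'), add 'b' as idx 1
Step 2: w='' (idx 0), next='a' -> output (0, 'a'), add 'a' as idx 2
Step 3: w='b' (idx 1), next='b' -> output (1, 'b'), add 'bb' as idx 3
Step 4: w='a' (idx 2), next='a' -> output (2, 'a'), add 'aa' as idx 4
Step 5: w='b' (idx 1), next='a' -> output (1, 'a'), add 'ba' as idx 5
Step 6: w='aa' (idx 4), next='b' -> output (4, 'b'), add 'aab' as idx 6
Step 7: w='aab' (idx 6), end of input -> output (6, '')


Encoded: [(0, 'b'), (0, 'a'), (1, 'b'), (2, 'a'), (1, 'a'), (4, 'b'), (6, '')]


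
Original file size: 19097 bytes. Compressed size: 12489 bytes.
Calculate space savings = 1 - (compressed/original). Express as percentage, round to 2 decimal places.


ratio = compressed/original = 12489/19097 = 0.653977
savings = 1 - ratio = 1 - 0.653977 = 0.346023
as a percentage: 0.346023 * 100 = 34.6%

Space savings = 1 - 12489/19097 = 34.6%


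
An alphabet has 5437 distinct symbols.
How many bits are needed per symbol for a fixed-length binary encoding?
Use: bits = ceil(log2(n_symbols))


log2(5437) = 12.4086
Bracket: 2^12 = 4096 < 5437 <= 2^13 = 8192
So ceil(log2(5437)) = 13

bits = ceil(log2(5437)) = ceil(12.4086) = 13 bits


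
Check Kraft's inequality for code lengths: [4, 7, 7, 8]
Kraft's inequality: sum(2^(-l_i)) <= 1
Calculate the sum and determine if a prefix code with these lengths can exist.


Sum = 2^(-4) + 2^(-7) + 2^(-7) + 2^(-8)
    = 0.0625 + 0.0078125 + 0.0078125 + 0.00390625
    = 21/256 = 0.08203125
Since 0.08203125 <= 1, Kraft's inequality IS satisfied.
A prefix code with these lengths CAN exist.

Kraft sum = 0.08203125. Satisfied.


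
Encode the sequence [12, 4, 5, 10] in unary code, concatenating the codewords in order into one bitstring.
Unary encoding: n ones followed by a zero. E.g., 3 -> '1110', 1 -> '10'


Encode each number as n ones followed by a terminating 0:
  12 -> 1111111111110 (13 bits)
  4 -> 11110 (5 bits)
  5 -> 111110 (6 bits)
  10 -> 11111111110 (11 bits)
Total length = 13 + 5 + 6 + 11 = 35 bits.

Unary([12, 4, 5, 10]) = 11111111111101111011111011111111110 (35 bits)


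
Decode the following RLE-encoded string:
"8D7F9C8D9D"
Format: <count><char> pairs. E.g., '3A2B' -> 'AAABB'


Expanding each <count><char> pair:
  8D -> 'DDDDDDDD'
  7F -> 'FFFFFFF'
  9C -> 'CCCCCCCCC'
  8D -> 'DDDDDDDD'
  9D -> 'DDDDDDDDD'

Decoded = DDDDDDDDFFFFFFFCCCCCCCCCDDDDDDDDDDDDDDDDD


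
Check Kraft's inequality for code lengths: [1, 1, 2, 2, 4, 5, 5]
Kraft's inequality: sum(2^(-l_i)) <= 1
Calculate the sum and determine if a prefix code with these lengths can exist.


Sum = 2^(-1) + 2^(-1) + 2^(-2) + 2^(-2) + 2^(-4) + 2^(-5) + 2^(-5)
    = 0.5 + 0.5 + 0.25 + 0.25 + 0.0625 + 0.03125 + 0.03125
    = 52/32 = 1.625
Since 1.625 > 1, Kraft's inequality is NOT satisfied.
A prefix code with these lengths CANNOT exist.

Kraft sum = 1.625. Not satisfied.


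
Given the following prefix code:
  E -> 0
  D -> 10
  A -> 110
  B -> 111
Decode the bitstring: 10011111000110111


Decoding step by step:
Bits 10 -> D
Bits 0 -> E
Bits 111 -> B
Bits 110 -> A
Bits 0 -> E
Bits 0 -> E
Bits 110 -> A
Bits 111 -> B


Decoded message: DEBAEEAB


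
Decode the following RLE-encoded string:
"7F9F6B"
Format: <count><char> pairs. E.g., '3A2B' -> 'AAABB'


Expanding each <count><char> pair:
  7F -> 'FFFFFFF'
  9F -> 'FFFFFFFFF'
  6B -> 'BBBBBB'

Decoded = FFFFFFFFFFFFFFFFBBBBBB


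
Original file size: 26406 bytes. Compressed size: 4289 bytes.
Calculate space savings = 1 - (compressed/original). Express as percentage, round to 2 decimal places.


ratio = compressed/original = 4289/26406 = 0.162425
savings = 1 - ratio = 1 - 0.162425 = 0.837575
as a percentage: 0.837575 * 100 = 83.76%

Space savings = 1 - 4289/26406 = 83.76%


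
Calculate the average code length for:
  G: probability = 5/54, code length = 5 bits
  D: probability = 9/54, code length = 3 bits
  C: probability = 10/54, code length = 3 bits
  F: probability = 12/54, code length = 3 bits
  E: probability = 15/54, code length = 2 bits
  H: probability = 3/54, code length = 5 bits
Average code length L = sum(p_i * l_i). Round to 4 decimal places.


Weighted contributions p_i * l_i:
  G: (5/54) * 5 = 25/54
  D: (9/54) * 3 = 27/54
  C: (10/54) * 3 = 30/54
  F: (12/54) * 3 = 36/54
  E: (15/54) * 2 = 30/54
  H: (3/54) * 5 = 15/54
Sum = (25 + 27 + 30 + 36 + 30 + 15)/54 = 163/54

L = 163/54 = 3.0185 bits/symbol


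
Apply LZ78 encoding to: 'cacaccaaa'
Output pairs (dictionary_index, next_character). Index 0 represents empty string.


LZ78 encoding steps:
Dictionary: {0: ''}
Step 1: w='' (idx 0), next='c' -> output (0, 'c'), add 'c' as idx 1
Step 2: w='' (idx 0), next='a' -> output (0, 'a'), add 'a' as idx 2
Step 3: w='c' (idx 1), next='a' -> output (1, 'a'), add 'ca' as idx 3
Step 4: w='c' (idx 1), next='c' -> output (1, 'c'), add 'cc' as idx 4
Step 5: w='a' (idx 2), next='a' -> output (2, 'a'), add 'aa' as idx 5
Step 6: w='a' (idx 2), end of input -> output (2, '')


Encoded: [(0, 'c'), (0, 'a'), (1, 'a'), (1, 'c'), (2, 'a'), (2, '')]


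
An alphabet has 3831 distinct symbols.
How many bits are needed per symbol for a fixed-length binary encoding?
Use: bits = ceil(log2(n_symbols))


log2(3831) = 11.9035
Bracket: 2^11 = 2048 < 3831 <= 2^12 = 4096
So ceil(log2(3831)) = 12

bits = ceil(log2(3831)) = ceil(11.9035) = 12 bits


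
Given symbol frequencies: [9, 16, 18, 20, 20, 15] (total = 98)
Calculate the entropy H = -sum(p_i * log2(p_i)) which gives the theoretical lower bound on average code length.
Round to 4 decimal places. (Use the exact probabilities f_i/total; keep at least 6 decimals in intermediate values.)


Per-symbol terms -p_i * log2(p_i) with p_i = f_i/98:
  p = 9/98 = 0.091837: log2(p) = -3.444785, -p*log2(p) = 0.316358
  p = 16/98 = 0.163265: log2(p) = -2.614710, -p*log2(p) = 0.426891
  p = 18/98 = 0.183673: log2(p) = -2.444785, -p*log2(p) = 0.449042
  p = 20/98 = 0.204082: log2(p) = -2.292782, -p*log2(p) = 0.467915
  p = 20/98 = 0.204082: log2(p) = -2.292782, -p*log2(p) = 0.467915
  p = 15/98 = 0.153061: log2(p) = -2.707819, -p*log2(p) = 0.414462
H = 0.316358 + 0.426891 + 0.449042 + 0.467915 + 0.467915 + 0.414462 = 2.542583

H = 2.5426 bits/symbol


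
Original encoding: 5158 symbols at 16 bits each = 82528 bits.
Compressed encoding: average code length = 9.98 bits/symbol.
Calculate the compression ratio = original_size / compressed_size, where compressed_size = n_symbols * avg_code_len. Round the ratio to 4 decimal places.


original_size = n_symbols * orig_bits = 5158 * 16 = 82528 bits
compressed_size = n_symbols * avg_code_len = 5158 * 9.98 = 51476.84 bits
ratio = original_size / compressed_size = 82528 / 51476.84 = 1.6032

Compression ratio = 1.6032


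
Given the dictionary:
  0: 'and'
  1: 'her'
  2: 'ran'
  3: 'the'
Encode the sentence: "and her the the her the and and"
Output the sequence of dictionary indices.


Look up each word in the dictionary:
  'and' -> 0
  'her' -> 1
  'the' -> 3
  'the' -> 3
  'her' -> 1
  'the' -> 3
  'and' -> 0
  'and' -> 0

Encoded: [0, 1, 3, 3, 1, 3, 0, 0]


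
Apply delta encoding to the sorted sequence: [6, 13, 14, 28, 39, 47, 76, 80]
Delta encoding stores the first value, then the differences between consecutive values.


First value: 6
Deltas:
  13 - 6 = 7
  14 - 13 = 1
  28 - 14 = 14
  39 - 28 = 11
  47 - 39 = 8
  76 - 47 = 29
  80 - 76 = 4


Delta encoded: [6, 7, 1, 14, 11, 8, 29, 4]


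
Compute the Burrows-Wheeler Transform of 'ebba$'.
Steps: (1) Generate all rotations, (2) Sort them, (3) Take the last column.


Rotations (sorted):
  0: $ebba -> last char: a
  1: a$ebb -> last char: b
  2: ba$eb -> last char: b
  3: bba$e -> last char: e
  4: ebba$ -> last char: $


BWT = abbe$


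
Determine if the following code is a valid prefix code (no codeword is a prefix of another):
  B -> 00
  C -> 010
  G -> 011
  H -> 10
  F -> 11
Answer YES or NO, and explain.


Checking each pair (does one codeword prefix another?):
  B='00' vs C='010': no prefix
  B='00' vs G='011': no prefix
  B='00' vs H='10': no prefix
  B='00' vs F='11': no prefix
  C='010' vs B='00': no prefix
  C='010' vs G='011': no prefix
  C='010' vs H='10': no prefix
  C='010' vs F='11': no prefix
  G='011' vs B='00': no prefix
  G='011' vs C='010': no prefix
  G='011' vs H='10': no prefix
  G='011' vs F='11': no prefix
  H='10' vs B='00': no prefix
  H='10' vs C='010': no prefix
  H='10' vs G='011': no prefix
  H='10' vs F='11': no prefix
  F='11' vs B='00': no prefix
  F='11' vs C='010': no prefix
  F='11' vs G='011': no prefix
  F='11' vs H='10': no prefix
No violation found over all pairs.

YES -- this is a valid prefix code. No codeword is a prefix of any other codeword.


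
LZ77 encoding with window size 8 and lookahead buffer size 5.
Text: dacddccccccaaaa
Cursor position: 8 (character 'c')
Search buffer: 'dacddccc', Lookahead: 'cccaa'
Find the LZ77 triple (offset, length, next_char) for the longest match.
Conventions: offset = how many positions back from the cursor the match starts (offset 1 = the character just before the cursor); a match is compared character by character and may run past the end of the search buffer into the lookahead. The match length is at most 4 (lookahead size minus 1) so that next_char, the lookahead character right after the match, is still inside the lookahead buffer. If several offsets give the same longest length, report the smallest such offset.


Try each offset into the search buffer:
  offset=1 (pos 7, char 'c'): match length 3
  offset=2 (pos 6, char 'c'): match length 3
  offset=3 (pos 5, char 'c'): match length 3
  offset=4 (pos 4, char 'd'): match length 0
  offset=5 (pos 3, char 'd'): match length 0
  offset=6 (pos 2, char 'c'): match length 1
  offset=7 (pos 1, char 'a'): match length 0
  offset=8 (pos 0, char 'd'): match length 0
Longest match has length 3, found at offsets 1, 2, 3; take the smallest, offset 1.
next_char = character at position 8 + 3 = 11 -> 'a'

Best match: offset=1, length=3 (matching 'ccc' starting at position 7)
LZ77 triple: (1, 3, 'a')


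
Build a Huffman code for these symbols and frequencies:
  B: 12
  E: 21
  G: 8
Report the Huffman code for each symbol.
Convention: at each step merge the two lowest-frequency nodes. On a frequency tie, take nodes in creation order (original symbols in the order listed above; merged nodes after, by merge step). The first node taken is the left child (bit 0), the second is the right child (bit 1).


Huffman tree construction:
Step 1: Merge G(8) + B(12) = 20
Step 2: Merge (G+B)(20) + E(21) = 41
Read each symbol's code off the tree from the root (left child = 0, right child = 1).

Codes:
  B: 01 (length 2)
  E: 1 (length 1)
  G: 00 (length 2)
Average code length: 61/41 = 1.4878 bits/symbol


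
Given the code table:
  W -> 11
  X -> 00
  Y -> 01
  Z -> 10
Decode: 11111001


Decoding:
11 -> W
11 -> W
10 -> Z
01 -> Y


Result: WWZY


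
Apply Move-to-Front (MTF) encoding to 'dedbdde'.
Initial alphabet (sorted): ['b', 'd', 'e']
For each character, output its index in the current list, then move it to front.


MTF encoding:
'd': index 1 in ['b', 'd', 'e'] -> ['d', 'b', 'e']
'e': index 2 in ['d', 'b', 'e'] -> ['e', 'd', 'b']
'd': index 1 in ['e', 'd', 'b'] -> ['d', 'e', 'b']
'b': index 2 in ['d', 'e', 'b'] -> ['b', 'd', 'e']
'd': index 1 in ['b', 'd', 'e'] -> ['d', 'b', 'e']
'd': index 0 in ['d', 'b', 'e'] -> ['d', 'b', 'e']
'e': index 2 in ['d', 'b', 'e'] -> ['e', 'd', 'b']


Output: [1, 2, 1, 2, 1, 0, 2]


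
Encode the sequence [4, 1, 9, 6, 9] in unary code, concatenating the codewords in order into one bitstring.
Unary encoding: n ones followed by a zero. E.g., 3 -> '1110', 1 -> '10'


Encode each number as n ones followed by a terminating 0:
  4 -> 11110 (5 bits)
  1 -> 10 (2 bits)
  9 -> 1111111110 (10 bits)
  6 -> 1111110 (7 bits)
  9 -> 1111111110 (10 bits)
Total length = 5 + 2 + 10 + 7 + 10 = 34 bits.

Unary([4, 1, 9, 6, 9]) = 1111010111111111011111101111111110 (34 bits)


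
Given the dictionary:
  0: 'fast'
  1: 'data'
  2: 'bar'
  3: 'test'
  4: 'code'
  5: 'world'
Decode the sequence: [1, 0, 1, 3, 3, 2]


Look up each index in the dictionary:
  1 -> 'data'
  0 -> 'fast'
  1 -> 'data'
  3 -> 'test'
  3 -> 'test'
  2 -> 'bar'

Decoded: "data fast data test test bar"


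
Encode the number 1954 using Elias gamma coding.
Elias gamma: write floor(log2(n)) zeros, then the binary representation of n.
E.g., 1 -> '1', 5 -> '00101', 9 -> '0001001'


num_bits = floor(log2(1954)) + 1 = 11
leading_zeros = num_bits - 1 = 10
binary(1954) = 11110100010

Elias gamma(1954) = '0000000000' + '11110100010' = 000000000011110100010 (21 bits)


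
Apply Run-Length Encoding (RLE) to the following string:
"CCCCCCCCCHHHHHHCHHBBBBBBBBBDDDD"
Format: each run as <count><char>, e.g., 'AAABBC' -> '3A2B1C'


Scanning runs left to right:
  i=0: run of 'C' x 9 -> '9C'
  i=9: run of 'H' x 6 -> '6H'
  i=15: run of 'C' x 1 -> '1C'
  i=16: run of 'H' x 2 -> '2H'
  i=18: run of 'B' x 9 -> '9B'
  i=27: run of 'D' x 4 -> '4D'

RLE = 9C6H1C2H9B4D


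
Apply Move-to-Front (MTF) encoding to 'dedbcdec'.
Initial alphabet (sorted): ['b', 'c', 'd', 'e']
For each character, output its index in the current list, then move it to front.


MTF encoding:
'd': index 2 in ['b', 'c', 'd', 'e'] -> ['d', 'b', 'c', 'e']
'e': index 3 in ['d', 'b', 'c', 'e'] -> ['e', 'd', 'b', 'c']
'd': index 1 in ['e', 'd', 'b', 'c'] -> ['d', 'e', 'b', 'c']
'b': index 2 in ['d', 'e', 'b', 'c'] -> ['b', 'd', 'e', 'c']
'c': index 3 in ['b', 'd', 'e', 'c'] -> ['c', 'b', 'd', 'e']
'd': index 2 in ['c', 'b', 'd', 'e'] -> ['d', 'c', 'b', 'e']
'e': index 3 in ['d', 'c', 'b', 'e'] -> ['e', 'd', 'c', 'b']
'c': index 2 in ['e', 'd', 'c', 'b'] -> ['c', 'e', 'd', 'b']


Output: [2, 3, 1, 2, 3, 2, 3, 2]


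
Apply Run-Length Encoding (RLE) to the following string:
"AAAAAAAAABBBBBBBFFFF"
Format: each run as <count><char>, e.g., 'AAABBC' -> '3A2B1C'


Scanning runs left to right:
  i=0: run of 'A' x 9 -> '9A'
  i=9: run of 'B' x 7 -> '7B'
  i=16: run of 'F' x 4 -> '4F'

RLE = 9A7B4F


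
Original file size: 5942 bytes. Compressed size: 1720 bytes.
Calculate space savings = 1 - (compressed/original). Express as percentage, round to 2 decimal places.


ratio = compressed/original = 1720/5942 = 0.289465
savings = 1 - ratio = 1 - 0.289465 = 0.710535
as a percentage: 0.710535 * 100 = 71.05%

Space savings = 1 - 1720/5942 = 71.05%


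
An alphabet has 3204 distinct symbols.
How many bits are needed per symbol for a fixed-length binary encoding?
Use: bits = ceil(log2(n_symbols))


log2(3204) = 11.6457
Bracket: 2^11 = 2048 < 3204 <= 2^12 = 4096
So ceil(log2(3204)) = 12

bits = ceil(log2(3204)) = ceil(11.6457) = 12 bits


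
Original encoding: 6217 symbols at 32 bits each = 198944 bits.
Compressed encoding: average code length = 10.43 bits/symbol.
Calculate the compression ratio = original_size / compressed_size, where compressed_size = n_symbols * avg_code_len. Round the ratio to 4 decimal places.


original_size = n_symbols * orig_bits = 6217 * 32 = 198944 bits
compressed_size = n_symbols * avg_code_len = 6217 * 10.43 = 64843.31 bits
ratio = original_size / compressed_size = 198944 / 64843.31 = 3.0681

Compression ratio = 3.0681


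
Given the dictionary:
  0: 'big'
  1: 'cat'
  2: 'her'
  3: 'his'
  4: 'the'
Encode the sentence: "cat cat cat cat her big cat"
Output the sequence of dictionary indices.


Look up each word in the dictionary:
  'cat' -> 1
  'cat' -> 1
  'cat' -> 1
  'cat' -> 1
  'her' -> 2
  'big' -> 0
  'cat' -> 1

Encoded: [1, 1, 1, 1, 2, 0, 1]


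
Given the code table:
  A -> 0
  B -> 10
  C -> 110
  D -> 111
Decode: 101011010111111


Decoding:
10 -> B
10 -> B
110 -> C
10 -> B
111 -> D
111 -> D


Result: BBCBDD


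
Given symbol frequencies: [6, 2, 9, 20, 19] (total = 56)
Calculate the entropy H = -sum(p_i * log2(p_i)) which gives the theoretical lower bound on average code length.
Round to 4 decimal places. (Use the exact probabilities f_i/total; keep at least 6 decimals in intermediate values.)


Per-symbol terms -p_i * log2(p_i) with p_i = f_i/56:
  p = 6/56 = 0.107143: log2(p) = -3.222392, -p*log2(p) = 0.345256
  p = 2/56 = 0.035714: log2(p) = -4.807355, -p*log2(p) = 0.171691
  p = 9/56 = 0.160714: log2(p) = -2.637430, -p*log2(p) = 0.423873
  p = 20/56 = 0.357143: log2(p) = -1.485427, -p*log2(p) = 0.530510
  p = 19/56 = 0.339286: log2(p) = -1.559427, -p*log2(p) = 0.529091
H = 0.345256 + 0.171691 + 0.423873 + 0.530510 + 0.529091 = 2.000421

H = 2.0004 bits/symbol


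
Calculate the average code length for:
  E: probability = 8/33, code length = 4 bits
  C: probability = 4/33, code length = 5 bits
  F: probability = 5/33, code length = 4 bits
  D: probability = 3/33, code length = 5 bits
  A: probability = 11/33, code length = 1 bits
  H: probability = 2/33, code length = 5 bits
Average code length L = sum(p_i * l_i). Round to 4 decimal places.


Weighted contributions p_i * l_i:
  E: (8/33) * 4 = 32/33
  C: (4/33) * 5 = 20/33
  F: (5/33) * 4 = 20/33
  D: (3/33) * 5 = 15/33
  A: (11/33) * 1 = 11/33
  H: (2/33) * 5 = 10/33
Sum = (32 + 20 + 20 + 15 + 11 + 10)/33 = 108/33

L = 108/33 = 3.2727 bits/symbol


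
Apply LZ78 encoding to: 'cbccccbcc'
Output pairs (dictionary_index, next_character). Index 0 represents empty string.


LZ78 encoding steps:
Dictionary: {0: ''}
Step 1: w='' (idx 0), next='c' -> output (0, 'c'), add 'c' as idx 1
Step 2: w='' (idx 0), next='b' -> output (0, 'b'), add 'b' as idx 2
Step 3: w='c' (idx 1), next='c' -> output (1, 'c'), add 'cc' as idx 3
Step 4: w='cc' (idx 3), next='b' -> output (3, 'b'), add 'ccb' as idx 4
Step 5: w='cc' (idx 3), end of input -> output (3, '')


Encoded: [(0, 'c'), (0, 'b'), (1, 'c'), (3, 'b'), (3, '')]


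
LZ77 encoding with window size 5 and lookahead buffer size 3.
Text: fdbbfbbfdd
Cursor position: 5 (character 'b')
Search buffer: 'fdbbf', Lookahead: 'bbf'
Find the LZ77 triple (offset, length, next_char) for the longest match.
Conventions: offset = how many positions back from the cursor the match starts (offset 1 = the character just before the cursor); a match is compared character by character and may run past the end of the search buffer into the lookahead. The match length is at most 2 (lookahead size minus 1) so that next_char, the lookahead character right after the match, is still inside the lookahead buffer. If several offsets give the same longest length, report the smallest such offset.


Try each offset into the search buffer:
  offset=1 (pos 4, char 'f'): match length 0
  offset=2 (pos 3, char 'b'): match length 1
  offset=3 (pos 2, char 'b'): match length 2
  offset=4 (pos 1, char 'd'): match length 0
  offset=5 (pos 0, char 'f'): match length 0
Longest match has length 2 at offset 3.
next_char = character at position 5 + 2 = 7 -> 'f'

Best match: offset=3, length=2 (matching 'bb' starting at position 2)
LZ77 triple: (3, 2, 'f')


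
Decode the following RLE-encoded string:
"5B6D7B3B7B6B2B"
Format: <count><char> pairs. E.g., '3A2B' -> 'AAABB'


Expanding each <count><char> pair:
  5B -> 'BBBBB'
  6D -> 'DDDDDD'
  7B -> 'BBBBBBB'
  3B -> 'BBB'
  7B -> 'BBBBBBB'
  6B -> 'BBBBBB'
  2B -> 'BB'

Decoded = BBBBBDDDDDDBBBBBBBBBBBBBBBBBBBBBBBBB


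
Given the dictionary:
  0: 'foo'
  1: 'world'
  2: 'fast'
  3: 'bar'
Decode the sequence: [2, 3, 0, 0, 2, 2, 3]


Look up each index in the dictionary:
  2 -> 'fast'
  3 -> 'bar'
  0 -> 'foo'
  0 -> 'foo'
  2 -> 'fast'
  2 -> 'fast'
  3 -> 'bar'

Decoded: "fast bar foo foo fast fast bar"


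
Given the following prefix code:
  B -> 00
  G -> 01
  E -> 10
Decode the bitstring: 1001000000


Decoding step by step:
Bits 10 -> E
Bits 01 -> G
Bits 00 -> B
Bits 00 -> B
Bits 00 -> B


Decoded message: EGBBB


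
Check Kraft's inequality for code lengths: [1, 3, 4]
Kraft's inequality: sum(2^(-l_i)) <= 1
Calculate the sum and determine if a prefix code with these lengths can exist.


Sum = 2^(-1) + 2^(-3) + 2^(-4)
    = 0.5 + 0.125 + 0.0625
    = 11/16 = 0.6875
Since 0.6875 <= 1, Kraft's inequality IS satisfied.
A prefix code with these lengths CAN exist.

Kraft sum = 0.6875. Satisfied.


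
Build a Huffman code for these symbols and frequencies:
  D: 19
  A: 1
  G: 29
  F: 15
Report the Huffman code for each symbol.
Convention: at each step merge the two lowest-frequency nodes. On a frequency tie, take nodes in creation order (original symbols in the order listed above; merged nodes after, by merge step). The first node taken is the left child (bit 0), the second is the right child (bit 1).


Huffman tree construction:
Step 1: Merge A(1) + F(15) = 16
Step 2: Merge (A+F)(16) + D(19) = 35
Step 3: Merge G(29) + ((A+F)+D)(35) = 64
Read each symbol's code off the tree from the root (left child = 0, right child = 1).

Codes:
  D: 11 (length 2)
  A: 100 (length 3)
  G: 0 (length 1)
  F: 101 (length 3)
Average code length: 115/64 = 1.7969 bits/symbol


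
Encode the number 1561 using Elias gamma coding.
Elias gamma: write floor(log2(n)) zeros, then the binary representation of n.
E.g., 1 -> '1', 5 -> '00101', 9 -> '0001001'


num_bits = floor(log2(1561)) + 1 = 11
leading_zeros = num_bits - 1 = 10
binary(1561) = 11000011001

Elias gamma(1561) = '0000000000' + '11000011001' = 000000000011000011001 (21 bits)


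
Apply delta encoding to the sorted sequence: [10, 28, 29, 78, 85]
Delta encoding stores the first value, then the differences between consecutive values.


First value: 10
Deltas:
  28 - 10 = 18
  29 - 28 = 1
  78 - 29 = 49
  85 - 78 = 7


Delta encoded: [10, 18, 1, 49, 7]


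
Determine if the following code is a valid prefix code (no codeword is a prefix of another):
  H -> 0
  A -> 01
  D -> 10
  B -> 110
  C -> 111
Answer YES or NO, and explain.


Checking each pair (does one codeword prefix another?):
  H='0' vs A='01': prefix -- VIOLATION

NO -- this is NOT a valid prefix code. H (0) is a prefix of A (01).


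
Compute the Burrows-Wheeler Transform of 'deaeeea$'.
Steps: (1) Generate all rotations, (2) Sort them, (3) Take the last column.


Rotations (sorted):
  0: $deaeeea -> last char: a
  1: a$deaeee -> last char: e
  2: aeeea$de -> last char: e
  3: deaeeea$ -> last char: $
  4: ea$deaee -> last char: e
  5: eaeeea$d -> last char: d
  6: eea$deae -> last char: e
  7: eeea$dea -> last char: a


BWT = aee$edea


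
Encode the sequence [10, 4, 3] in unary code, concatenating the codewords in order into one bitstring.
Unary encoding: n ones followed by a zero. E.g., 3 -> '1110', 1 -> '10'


Encode each number as n ones followed by a terminating 0:
  10 -> 11111111110 (11 bits)
  4 -> 11110 (5 bits)
  3 -> 1110 (4 bits)
Total length = 11 + 5 + 4 = 20 bits.

Unary([10, 4, 3]) = 11111111110111101110 (20 bits)


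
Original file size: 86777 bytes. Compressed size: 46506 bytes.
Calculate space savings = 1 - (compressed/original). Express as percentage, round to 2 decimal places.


ratio = compressed/original = 46506/86777 = 0.535925
savings = 1 - ratio = 1 - 0.535925 = 0.464075
as a percentage: 0.464075 * 100 = 46.41%

Space savings = 1 - 46506/86777 = 46.41%


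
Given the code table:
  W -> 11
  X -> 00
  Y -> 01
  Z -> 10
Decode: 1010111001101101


Decoding:
10 -> Z
10 -> Z
11 -> W
10 -> Z
01 -> Y
10 -> Z
11 -> W
01 -> Y


Result: ZZWZYZWY


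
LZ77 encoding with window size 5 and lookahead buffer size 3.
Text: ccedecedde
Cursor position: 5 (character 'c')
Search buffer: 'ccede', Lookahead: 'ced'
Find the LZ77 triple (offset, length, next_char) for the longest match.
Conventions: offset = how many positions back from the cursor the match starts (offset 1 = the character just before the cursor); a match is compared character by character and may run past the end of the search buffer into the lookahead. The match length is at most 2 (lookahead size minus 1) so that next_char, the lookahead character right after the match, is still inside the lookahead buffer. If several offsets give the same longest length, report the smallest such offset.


Try each offset into the search buffer:
  offset=1 (pos 4, char 'e'): match length 0
  offset=2 (pos 3, char 'd'): match length 0
  offset=3 (pos 2, char 'e'): match length 0
  offset=4 (pos 1, char 'c'): match length 2
  offset=5 (pos 0, char 'c'): match length 1
Longest match has length 2 at offset 4.
next_char = character at position 5 + 2 = 7 -> 'd'

Best match: offset=4, length=2 (matching 'ce' starting at position 1)
LZ77 triple: (4, 2, 'd')


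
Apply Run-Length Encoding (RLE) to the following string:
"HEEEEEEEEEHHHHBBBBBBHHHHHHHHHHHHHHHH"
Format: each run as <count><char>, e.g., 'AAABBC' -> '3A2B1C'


Scanning runs left to right:
  i=0: run of 'H' x 1 -> '1H'
  i=1: run of 'E' x 9 -> '9E'
  i=10: run of 'H' x 4 -> '4H'
  i=14: run of 'B' x 6 -> '6B'
  i=20: run of 'H' x 16 -> '16H'

RLE = 1H9E4H6B16H


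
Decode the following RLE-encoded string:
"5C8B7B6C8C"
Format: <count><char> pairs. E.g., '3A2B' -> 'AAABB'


Expanding each <count><char> pair:
  5C -> 'CCCCC'
  8B -> 'BBBBBBBB'
  7B -> 'BBBBBBB'
  6C -> 'CCCCCC'
  8C -> 'CCCCCCCC'

Decoded = CCCCCBBBBBBBBBBBBBBBCCCCCCCCCCCCCC


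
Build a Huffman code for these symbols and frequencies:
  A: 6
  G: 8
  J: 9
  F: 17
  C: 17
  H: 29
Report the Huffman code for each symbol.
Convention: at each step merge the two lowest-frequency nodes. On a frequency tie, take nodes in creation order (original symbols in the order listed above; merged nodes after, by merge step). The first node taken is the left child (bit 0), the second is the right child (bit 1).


Huffman tree construction:
Step 1: Merge A(6) + G(8) = 14
Step 2: Merge J(9) + (A+G)(14) = 23
Step 3: Merge F(17) + C(17) = 34
Step 4: Merge (J+(A+G))(23) + H(29) = 52
Step 5: Merge (F+C)(34) + ((J+(A+G))+H)(52) = 86
Read each symbol's code off the tree from the root (left child = 0, right child = 1).

Codes:
  A: 1010 (length 4)
  G: 1011 (length 4)
  J: 100 (length 3)
  F: 00 (length 2)
  C: 01 (length 2)
  H: 11 (length 2)
Average code length: 209/86 = 2.4302 bits/symbol


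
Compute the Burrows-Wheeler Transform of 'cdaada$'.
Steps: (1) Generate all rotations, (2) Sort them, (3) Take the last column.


Rotations (sorted):
  0: $cdaada -> last char: a
  1: a$cdaad -> last char: d
  2: aada$cd -> last char: d
  3: ada$cda -> last char: a
  4: cdaada$ -> last char: $
  5: da$cdaa -> last char: a
  6: daada$c -> last char: c


BWT = adda$ac


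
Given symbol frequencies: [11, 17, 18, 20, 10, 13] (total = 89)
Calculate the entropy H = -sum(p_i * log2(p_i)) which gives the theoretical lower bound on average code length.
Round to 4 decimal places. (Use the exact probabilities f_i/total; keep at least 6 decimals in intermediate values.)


Per-symbol terms -p_i * log2(p_i) with p_i = f_i/89:
  p = 11/89 = 0.123596: log2(p) = -3.016302, -p*log2(p) = 0.372801
  p = 17/89 = 0.191011: log2(p) = -2.388271, -p*log2(p) = 0.456187
  p = 18/89 = 0.202247: log2(p) = -2.305808, -p*log2(p) = 0.466343
  p = 20/89 = 0.224719: log2(p) = -2.153805, -p*log2(p) = 0.484001
  p = 10/89 = 0.112360: log2(p) = -3.153805, -p*log2(p) = 0.354360
  p = 13/89 = 0.146067: log2(p) = -2.775294, -p*log2(p) = 0.405380
H = 0.372801 + 0.456187 + 0.466343 + 0.484001 + 0.354360 + 0.405380 = 2.539072

H = 2.5391 bits/symbol


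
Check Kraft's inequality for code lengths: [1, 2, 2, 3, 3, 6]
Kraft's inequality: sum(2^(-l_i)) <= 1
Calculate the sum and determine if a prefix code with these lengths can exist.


Sum = 2^(-1) + 2^(-2) + 2^(-2) + 2^(-3) + 2^(-3) + 2^(-6)
    = 0.5 + 0.25 + 0.25 + 0.125 + 0.125 + 0.015625
    = 81/64 = 1.265625
Since 1.265625 > 1, Kraft's inequality is NOT satisfied.
A prefix code with these lengths CANNOT exist.

Kraft sum = 1.265625. Not satisfied.


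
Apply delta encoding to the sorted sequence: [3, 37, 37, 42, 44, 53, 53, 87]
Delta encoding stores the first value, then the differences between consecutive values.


First value: 3
Deltas:
  37 - 3 = 34
  37 - 37 = 0
  42 - 37 = 5
  44 - 42 = 2
  53 - 44 = 9
  53 - 53 = 0
  87 - 53 = 34


Delta encoded: [3, 34, 0, 5, 2, 9, 0, 34]


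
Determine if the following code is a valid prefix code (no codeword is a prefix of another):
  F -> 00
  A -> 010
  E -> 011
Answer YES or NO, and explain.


Checking each pair (does one codeword prefix another?):
  F='00' vs A='010': no prefix
  F='00' vs E='011': no prefix
  A='010' vs F='00': no prefix
  A='010' vs E='011': no prefix
  E='011' vs F='00': no prefix
  E='011' vs A='010': no prefix
No violation found over all pairs.

YES -- this is a valid prefix code. No codeword is a prefix of any other codeword.


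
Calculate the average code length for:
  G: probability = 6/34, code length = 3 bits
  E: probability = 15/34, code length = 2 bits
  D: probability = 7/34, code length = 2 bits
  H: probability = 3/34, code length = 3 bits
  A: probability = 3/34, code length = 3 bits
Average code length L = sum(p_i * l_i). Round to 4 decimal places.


Weighted contributions p_i * l_i:
  G: (6/34) * 3 = 18/34
  E: (15/34) * 2 = 30/34
  D: (7/34) * 2 = 14/34
  H: (3/34) * 3 = 9/34
  A: (3/34) * 3 = 9/34
Sum = (18 + 30 + 14 + 9 + 9)/34 = 80/34

L = 80/34 = 2.3529 bits/symbol


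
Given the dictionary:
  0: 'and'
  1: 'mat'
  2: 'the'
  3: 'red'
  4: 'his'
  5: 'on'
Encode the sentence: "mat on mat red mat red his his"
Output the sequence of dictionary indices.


Look up each word in the dictionary:
  'mat' -> 1
  'on' -> 5
  'mat' -> 1
  'red' -> 3
  'mat' -> 1
  'red' -> 3
  'his' -> 4
  'his' -> 4

Encoded: [1, 5, 1, 3, 1, 3, 4, 4]


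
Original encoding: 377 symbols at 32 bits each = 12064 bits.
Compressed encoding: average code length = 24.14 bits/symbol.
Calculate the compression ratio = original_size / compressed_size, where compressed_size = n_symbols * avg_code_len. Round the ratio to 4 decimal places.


original_size = n_symbols * orig_bits = 377 * 32 = 12064 bits
compressed_size = n_symbols * avg_code_len = 377 * 24.14 = 9100.78 bits
ratio = original_size / compressed_size = 12064 / 9100.78 = 1.3256

Compression ratio = 1.3256


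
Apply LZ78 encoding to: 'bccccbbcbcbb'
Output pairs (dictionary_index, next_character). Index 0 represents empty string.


LZ78 encoding steps:
Dictionary: {0: ''}
Step 1: w='' (idx 0), next='b' -> output (0, 'b'), add 'b' as idx 1
Step 2: w='' (idx 0), next='c' -> output (0, 'c'), add 'c' as idx 2
Step 3: w='c' (idx 2), next='c' -> output (2, 'c'), add 'cc' as idx 3
Step 4: w='c' (idx 2), next='b' -> output (2, 'b'), add 'cb' as idx 4
Step 5: w='b' (idx 1), next='c' -> output (1, 'c'), add 'bc' as idx 5
Step 6: w='bc' (idx 5), next='b' -> output (5, 'b'), add 'bcb' as idx 6
Step 7: w='b' (idx 1), end of input -> output (1, '')


Encoded: [(0, 'b'), (0, 'c'), (2, 'c'), (2, 'b'), (1, 'c'), (5, 'b'), (1, '')]


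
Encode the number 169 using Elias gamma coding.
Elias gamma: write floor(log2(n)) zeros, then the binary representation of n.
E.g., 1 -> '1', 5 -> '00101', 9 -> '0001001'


num_bits = floor(log2(169)) + 1 = 8
leading_zeros = num_bits - 1 = 7
binary(169) = 10101001

Elias gamma(169) = '0000000' + '10101001' = 000000010101001 (15 bits)


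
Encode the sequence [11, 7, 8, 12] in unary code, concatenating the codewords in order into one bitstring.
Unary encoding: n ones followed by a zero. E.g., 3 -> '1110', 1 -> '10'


Encode each number as n ones followed by a terminating 0:
  11 -> 111111111110 (12 bits)
  7 -> 11111110 (8 bits)
  8 -> 111111110 (9 bits)
  12 -> 1111111111110 (13 bits)
Total length = 12 + 8 + 9 + 13 = 42 bits.

Unary([11, 7, 8, 12]) = 111111111110111111101111111101111111111110 (42 bits)


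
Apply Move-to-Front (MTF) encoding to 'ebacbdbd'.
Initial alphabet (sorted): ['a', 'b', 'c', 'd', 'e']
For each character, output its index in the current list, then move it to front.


MTF encoding:
'e': index 4 in ['a', 'b', 'c', 'd', 'e'] -> ['e', 'a', 'b', 'c', 'd']
'b': index 2 in ['e', 'a', 'b', 'c', 'd'] -> ['b', 'e', 'a', 'c', 'd']
'a': index 2 in ['b', 'e', 'a', 'c', 'd'] -> ['a', 'b', 'e', 'c', 'd']
'c': index 3 in ['a', 'b', 'e', 'c', 'd'] -> ['c', 'a', 'b', 'e', 'd']
'b': index 2 in ['c', 'a', 'b', 'e', 'd'] -> ['b', 'c', 'a', 'e', 'd']
'd': index 4 in ['b', 'c', 'a', 'e', 'd'] -> ['d', 'b', 'c', 'a', 'e']
'b': index 1 in ['d', 'b', 'c', 'a', 'e'] -> ['b', 'd', 'c', 'a', 'e']
'd': index 1 in ['b', 'd', 'c', 'a', 'e'] -> ['d', 'b', 'c', 'a', 'e']


Output: [4, 2, 2, 3, 2, 4, 1, 1]
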